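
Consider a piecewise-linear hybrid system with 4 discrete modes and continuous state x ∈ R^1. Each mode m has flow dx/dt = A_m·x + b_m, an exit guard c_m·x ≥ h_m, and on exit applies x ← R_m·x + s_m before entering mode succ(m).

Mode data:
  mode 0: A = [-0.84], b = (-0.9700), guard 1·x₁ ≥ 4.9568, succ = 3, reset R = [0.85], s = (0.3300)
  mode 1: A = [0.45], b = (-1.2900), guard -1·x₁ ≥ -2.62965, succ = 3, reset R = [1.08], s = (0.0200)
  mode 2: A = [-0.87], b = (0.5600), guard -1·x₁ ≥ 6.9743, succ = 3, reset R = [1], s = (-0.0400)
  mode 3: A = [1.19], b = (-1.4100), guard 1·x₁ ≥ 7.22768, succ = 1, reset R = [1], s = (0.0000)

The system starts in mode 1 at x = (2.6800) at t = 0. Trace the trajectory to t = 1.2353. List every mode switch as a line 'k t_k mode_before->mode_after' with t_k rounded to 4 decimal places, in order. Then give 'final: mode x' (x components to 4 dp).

Mode 1: guard c·x = -2.6296 hit at Δt = 0.5307 (t = 0.5307), x⁻ = (2.6297) → reset → x⁺ = (2.8600), jump to mode 3
Mode 3: flow for 0.7046 to horizon, guard not reached → x = (5.0593)

1 0.5307 1->3
final: 3 5.0593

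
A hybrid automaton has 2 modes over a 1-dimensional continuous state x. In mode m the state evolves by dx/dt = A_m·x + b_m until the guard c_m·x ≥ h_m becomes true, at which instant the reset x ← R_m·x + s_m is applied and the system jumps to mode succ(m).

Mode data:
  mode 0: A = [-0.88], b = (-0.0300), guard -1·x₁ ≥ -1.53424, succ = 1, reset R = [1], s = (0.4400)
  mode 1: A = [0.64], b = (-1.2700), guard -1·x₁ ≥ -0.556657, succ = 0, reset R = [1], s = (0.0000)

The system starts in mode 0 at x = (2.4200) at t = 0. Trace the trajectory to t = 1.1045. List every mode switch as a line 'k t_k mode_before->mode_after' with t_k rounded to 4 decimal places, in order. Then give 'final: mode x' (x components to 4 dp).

1 0.5088 0->1
final: 1 1.9695

Mode 0: guard c·x = -1.5342 hit at Δt = 0.5088 (t = 0.5088), x⁻ = (1.5342) → reset → x⁺ = (1.9742), jump to mode 1
Mode 1: flow for 0.5957 to horizon, guard not reached → x = (1.9695)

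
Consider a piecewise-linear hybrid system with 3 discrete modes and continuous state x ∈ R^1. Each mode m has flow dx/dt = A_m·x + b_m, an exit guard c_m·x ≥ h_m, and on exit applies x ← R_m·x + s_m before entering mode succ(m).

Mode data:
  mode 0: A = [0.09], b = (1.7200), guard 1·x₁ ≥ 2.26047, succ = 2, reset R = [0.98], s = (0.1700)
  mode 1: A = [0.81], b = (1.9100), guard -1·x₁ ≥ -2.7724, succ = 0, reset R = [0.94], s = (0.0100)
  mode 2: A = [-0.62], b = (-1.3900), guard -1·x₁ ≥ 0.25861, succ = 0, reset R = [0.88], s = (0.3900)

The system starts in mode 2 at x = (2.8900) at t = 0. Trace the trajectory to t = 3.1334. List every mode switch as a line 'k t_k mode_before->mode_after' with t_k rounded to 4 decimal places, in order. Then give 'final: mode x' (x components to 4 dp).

Mode 2: guard c·x = 0.2586 hit at Δt = 1.5334 (t = 1.5334), x⁻ = (-0.2586) → reset → x⁺ = (0.1624), jump to mode 0
Mode 0: guard c·x = 2.2605 hit at Δt = 1.1481 (t = 2.6815), x⁻ = (2.2605) → reset → x⁺ = (2.3853), jump to mode 2
Mode 2: flow for 0.4519 to horizon, guard not reached → x = (1.2546)

1 1.5334 2->0
2 2.6815 0->2
final: 2 1.2546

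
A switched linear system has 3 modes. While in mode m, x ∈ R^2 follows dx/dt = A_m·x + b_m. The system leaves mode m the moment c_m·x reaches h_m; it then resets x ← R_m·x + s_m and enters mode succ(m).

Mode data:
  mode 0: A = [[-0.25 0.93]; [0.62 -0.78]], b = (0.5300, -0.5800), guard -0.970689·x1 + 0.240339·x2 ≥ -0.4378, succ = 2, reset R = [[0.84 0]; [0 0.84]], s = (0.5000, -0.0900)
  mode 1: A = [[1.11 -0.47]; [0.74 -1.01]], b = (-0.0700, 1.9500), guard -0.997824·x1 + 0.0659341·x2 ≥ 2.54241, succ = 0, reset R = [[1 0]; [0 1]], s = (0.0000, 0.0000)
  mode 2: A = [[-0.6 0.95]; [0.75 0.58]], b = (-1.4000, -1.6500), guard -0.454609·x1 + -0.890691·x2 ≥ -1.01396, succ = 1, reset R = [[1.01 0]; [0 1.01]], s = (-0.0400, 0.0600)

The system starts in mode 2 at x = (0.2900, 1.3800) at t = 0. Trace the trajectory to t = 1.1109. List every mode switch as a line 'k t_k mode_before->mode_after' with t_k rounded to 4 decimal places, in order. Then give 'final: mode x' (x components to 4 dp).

Mode 2: guard c·x = -1.0140 hit at Δt = 0.4090 (t = 0.4090), x⁻ = (0.1418, 1.0660) → reset → x⁺ = (0.1032, 1.1367), jump to mode 1
Mode 1: flow for 0.7019 to horizon, guard not reached → x = (-0.5122, 1.4685)

1 0.4090 2->1
final: 1 -0.5122 1.4685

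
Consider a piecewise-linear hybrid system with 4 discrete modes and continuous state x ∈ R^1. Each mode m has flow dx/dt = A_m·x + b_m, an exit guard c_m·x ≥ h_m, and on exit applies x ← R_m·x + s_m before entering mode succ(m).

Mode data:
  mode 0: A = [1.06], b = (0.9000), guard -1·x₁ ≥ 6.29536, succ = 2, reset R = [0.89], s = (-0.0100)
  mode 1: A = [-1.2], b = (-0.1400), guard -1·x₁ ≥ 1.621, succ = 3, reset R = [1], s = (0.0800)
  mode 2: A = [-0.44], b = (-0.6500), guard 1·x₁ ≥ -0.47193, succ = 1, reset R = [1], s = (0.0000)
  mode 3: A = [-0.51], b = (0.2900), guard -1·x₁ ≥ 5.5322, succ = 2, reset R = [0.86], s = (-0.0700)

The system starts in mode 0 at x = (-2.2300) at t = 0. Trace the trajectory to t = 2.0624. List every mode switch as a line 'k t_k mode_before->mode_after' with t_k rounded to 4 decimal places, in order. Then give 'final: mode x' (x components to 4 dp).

1 1.2945 0->2
final: 2 -4.4271

Mode 0: guard c·x = 6.2954 hit at Δt = 1.2945 (t = 1.2945), x⁻ = (-6.2954) → reset → x⁺ = (-5.6129), jump to mode 2
Mode 2: flow for 0.7679 to horizon, guard not reached → x = (-4.4271)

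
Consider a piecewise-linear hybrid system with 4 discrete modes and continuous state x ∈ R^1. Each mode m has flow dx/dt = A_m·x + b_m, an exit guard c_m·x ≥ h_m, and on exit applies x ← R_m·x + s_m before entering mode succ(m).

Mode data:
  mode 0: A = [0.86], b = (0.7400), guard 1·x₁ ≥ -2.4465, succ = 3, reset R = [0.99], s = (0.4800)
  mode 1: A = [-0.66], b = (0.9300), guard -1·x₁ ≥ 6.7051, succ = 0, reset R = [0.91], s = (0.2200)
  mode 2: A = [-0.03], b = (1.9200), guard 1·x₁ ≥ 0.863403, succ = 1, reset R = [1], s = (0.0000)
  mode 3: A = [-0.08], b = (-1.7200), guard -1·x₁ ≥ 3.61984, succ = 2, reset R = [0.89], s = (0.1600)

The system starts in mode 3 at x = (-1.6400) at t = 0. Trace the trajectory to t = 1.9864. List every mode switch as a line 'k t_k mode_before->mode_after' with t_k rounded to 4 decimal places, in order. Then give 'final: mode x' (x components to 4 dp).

Mode 3: guard c·x = 3.6198 hit at Δt = 1.3127 (t = 1.3127), x⁻ = (-3.6198) → reset → x⁺ = (-3.0617), jump to mode 2
Mode 2: flow for 0.6737 to horizon, guard not reached → x = (-1.7199)

1 1.3127 3->2
final: 2 -1.7199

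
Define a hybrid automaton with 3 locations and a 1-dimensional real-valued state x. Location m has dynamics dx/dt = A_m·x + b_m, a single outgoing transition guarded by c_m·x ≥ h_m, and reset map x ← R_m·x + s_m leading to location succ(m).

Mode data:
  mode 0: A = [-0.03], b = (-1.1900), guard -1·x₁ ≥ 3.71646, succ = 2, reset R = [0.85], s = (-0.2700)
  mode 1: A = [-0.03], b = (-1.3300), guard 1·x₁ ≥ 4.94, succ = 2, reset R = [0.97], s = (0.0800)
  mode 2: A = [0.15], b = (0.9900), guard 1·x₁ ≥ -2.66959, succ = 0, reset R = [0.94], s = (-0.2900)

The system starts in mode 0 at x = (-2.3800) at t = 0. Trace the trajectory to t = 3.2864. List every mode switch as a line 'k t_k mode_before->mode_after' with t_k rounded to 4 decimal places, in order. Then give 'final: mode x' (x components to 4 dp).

Mode 0: guard c·x = 3.7165 hit at Δt = 1.2167 (t = 1.2167), x⁻ = (-3.7165) → reset → x⁺ = (-3.4290), jump to mode 2
Mode 2: guard c·x = -2.6696 hit at Δt = 1.4313 (t = 2.6480), x⁻ = (-2.6696) → reset → x⁺ = (-2.7994), jump to mode 0
Mode 0: flow for 0.6384 to horizon, guard not reached → x = (-3.4988)

1 1.2167 0->2
2 2.6480 2->0
final: 0 -3.4988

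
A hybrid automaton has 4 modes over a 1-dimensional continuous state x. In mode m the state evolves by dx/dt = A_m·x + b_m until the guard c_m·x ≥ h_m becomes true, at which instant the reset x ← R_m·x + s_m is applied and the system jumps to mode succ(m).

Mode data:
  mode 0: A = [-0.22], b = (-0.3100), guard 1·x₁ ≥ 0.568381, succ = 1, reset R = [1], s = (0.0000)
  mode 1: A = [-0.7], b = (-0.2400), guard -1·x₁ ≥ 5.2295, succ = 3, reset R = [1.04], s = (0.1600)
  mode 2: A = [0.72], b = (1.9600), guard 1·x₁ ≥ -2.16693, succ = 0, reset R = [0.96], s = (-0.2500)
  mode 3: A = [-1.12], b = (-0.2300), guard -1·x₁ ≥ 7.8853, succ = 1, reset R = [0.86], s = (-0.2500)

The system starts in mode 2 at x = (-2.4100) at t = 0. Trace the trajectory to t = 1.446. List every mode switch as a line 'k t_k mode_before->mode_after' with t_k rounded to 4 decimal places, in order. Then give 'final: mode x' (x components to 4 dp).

1 0.7997 2->0
final: 0 -2.2082

Mode 2: guard c·x = -2.1669 hit at Δt = 0.7997 (t = 0.7997), x⁻ = (-2.1669) → reset → x⁺ = (-2.3303), jump to mode 0
Mode 0: flow for 0.6463 to horizon, guard not reached → x = (-2.2082)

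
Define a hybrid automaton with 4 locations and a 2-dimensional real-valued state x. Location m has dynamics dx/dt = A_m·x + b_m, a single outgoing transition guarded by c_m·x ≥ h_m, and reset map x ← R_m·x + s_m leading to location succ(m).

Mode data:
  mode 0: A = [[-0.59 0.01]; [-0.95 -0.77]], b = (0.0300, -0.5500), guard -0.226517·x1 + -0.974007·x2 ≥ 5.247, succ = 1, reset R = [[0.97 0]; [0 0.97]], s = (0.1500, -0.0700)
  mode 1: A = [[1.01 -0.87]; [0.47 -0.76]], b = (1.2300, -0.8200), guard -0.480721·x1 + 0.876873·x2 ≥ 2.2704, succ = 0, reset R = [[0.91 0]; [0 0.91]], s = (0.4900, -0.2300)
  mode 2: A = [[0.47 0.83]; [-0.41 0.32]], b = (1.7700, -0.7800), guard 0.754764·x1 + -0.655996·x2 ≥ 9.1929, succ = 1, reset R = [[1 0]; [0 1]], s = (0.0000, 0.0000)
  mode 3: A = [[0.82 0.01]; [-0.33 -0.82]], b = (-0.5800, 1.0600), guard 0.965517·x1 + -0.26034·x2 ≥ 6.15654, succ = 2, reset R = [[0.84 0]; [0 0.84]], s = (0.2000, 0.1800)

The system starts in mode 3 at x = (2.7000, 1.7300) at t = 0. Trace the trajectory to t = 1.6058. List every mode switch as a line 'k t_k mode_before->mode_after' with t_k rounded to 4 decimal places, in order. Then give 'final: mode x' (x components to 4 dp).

Mode 3: guard c·x = 6.1565 hit at Δt = 1.2839 (t = 1.2839), x⁻ = (6.4431, 0.2471) → reset → x⁺ = (5.6122, 0.3876), jump to mode 2
Mode 2: flow for 0.3219 to horizon, guard not reached → x = (7.1078, -0.7180)

1 1.2839 3->2
final: 2 7.1078 -0.7180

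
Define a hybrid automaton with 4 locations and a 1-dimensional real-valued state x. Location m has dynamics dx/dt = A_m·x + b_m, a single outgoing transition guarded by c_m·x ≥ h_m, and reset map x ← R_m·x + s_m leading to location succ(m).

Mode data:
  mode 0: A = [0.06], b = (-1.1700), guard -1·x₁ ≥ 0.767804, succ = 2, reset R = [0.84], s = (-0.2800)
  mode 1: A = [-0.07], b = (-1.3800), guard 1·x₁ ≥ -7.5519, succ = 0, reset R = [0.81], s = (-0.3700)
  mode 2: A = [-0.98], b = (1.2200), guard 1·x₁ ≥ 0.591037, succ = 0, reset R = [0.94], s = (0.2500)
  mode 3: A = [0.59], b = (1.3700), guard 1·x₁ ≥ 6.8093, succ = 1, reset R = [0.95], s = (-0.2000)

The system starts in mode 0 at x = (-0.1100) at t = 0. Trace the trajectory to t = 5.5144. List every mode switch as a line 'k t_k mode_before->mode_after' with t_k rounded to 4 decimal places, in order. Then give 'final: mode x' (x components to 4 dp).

1 0.5499 0->2
2 1.7739 2->0
3 3.1207 0->2
4 4.3447 2->0
final: 0 -0.5536

Mode 0: guard c·x = 0.7678 hit at Δt = 0.5499 (t = 0.5499), x⁻ = (-0.7678) → reset → x⁺ = (-0.9250), jump to mode 2
Mode 2: guard c·x = 0.5910 hit at Δt = 1.2240 (t = 1.7739), x⁻ = (0.5910) → reset → x⁺ = (0.8056), jump to mode 0
Mode 0: guard c·x = 0.7678 hit at Δt = 1.3468 (t = 3.1207), x⁻ = (-0.7678) → reset → x⁺ = (-0.9250), jump to mode 2
Mode 2: guard c·x = 0.5910 hit at Δt = 1.2240 (t = 4.3447), x⁻ = (0.5910) → reset → x⁺ = (0.8056), jump to mode 0
Mode 0: flow for 1.1697 to horizon, guard not reached → x = (-0.5536)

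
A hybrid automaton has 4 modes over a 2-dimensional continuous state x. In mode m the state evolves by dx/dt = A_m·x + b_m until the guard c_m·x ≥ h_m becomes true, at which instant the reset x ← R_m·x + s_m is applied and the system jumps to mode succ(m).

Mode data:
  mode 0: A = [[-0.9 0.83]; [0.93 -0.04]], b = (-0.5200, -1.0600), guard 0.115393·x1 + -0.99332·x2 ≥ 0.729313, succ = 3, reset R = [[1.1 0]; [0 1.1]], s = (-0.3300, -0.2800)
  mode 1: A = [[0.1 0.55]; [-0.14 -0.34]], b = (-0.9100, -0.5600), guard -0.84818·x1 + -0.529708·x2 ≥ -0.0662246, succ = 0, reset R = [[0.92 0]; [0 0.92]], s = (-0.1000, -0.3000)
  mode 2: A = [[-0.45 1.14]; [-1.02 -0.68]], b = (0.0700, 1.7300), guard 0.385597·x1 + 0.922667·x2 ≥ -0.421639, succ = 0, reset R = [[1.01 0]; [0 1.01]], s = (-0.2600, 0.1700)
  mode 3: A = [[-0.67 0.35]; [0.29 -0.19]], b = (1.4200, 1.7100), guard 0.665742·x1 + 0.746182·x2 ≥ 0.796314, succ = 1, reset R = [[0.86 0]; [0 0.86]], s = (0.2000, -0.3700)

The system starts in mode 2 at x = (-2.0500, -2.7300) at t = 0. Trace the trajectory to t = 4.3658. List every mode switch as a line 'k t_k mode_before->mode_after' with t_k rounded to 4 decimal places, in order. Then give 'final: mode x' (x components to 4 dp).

Mode 2: guard c·x = -0.4216 hit at Δt = 0.6627 (t = 0.6627), x⁻ = (-2.1066, 0.4234) → reset → x⁺ = (-2.3877, 0.5976), jump to mode 0
Mode 0: guard c·x = 0.7293 hit at Δt = 0.5269 (t = 1.1896), x⁻ = (-1.7945, -0.9427) → reset → x⁺ = (-2.3040, -1.3170), jump to mode 3
Mode 3: guard c·x = 0.7963 hit at Δt = 1.3838 (t = 2.5734), x⁻ = (0.3223, 0.7796) → reset → x⁺ = (0.4772, 0.3005), jump to mode 1
Mode 1: guard c·x = -0.0662 hit at Δt = 0.4850 (t = 3.0584), x⁻ = (0.0865, -0.0134) → reset → x⁺ = (-0.0204, -0.3124), jump to mode 0
Mode 0: guard c·x = 0.7293 hit at Δt = 0.3839 (t = 3.4423), x⁻ = (-0.3307, -0.7726) → reset → x⁺ = (-0.6937, -1.1299), jump to mode 3
Mode 3: flow for 0.9235 to horizon, guard not reached → x = (0.5464, 0.4916)

1 0.6627 2->0
2 1.1896 0->3
3 2.5734 3->1
4 3.0584 1->0
5 3.4423 0->3
final: 3 0.5464 0.4916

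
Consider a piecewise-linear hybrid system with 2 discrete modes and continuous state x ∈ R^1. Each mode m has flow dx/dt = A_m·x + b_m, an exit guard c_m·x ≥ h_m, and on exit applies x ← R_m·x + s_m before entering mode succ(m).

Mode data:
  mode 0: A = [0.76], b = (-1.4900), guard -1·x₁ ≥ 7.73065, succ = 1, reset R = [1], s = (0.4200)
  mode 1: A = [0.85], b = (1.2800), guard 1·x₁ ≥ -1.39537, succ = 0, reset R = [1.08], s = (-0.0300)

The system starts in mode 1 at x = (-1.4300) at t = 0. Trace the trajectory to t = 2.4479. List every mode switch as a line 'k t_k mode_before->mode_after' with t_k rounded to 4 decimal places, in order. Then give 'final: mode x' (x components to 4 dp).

1 0.4423 1->0
2 1.7833 0->1
final: 1 -11.7183

Mode 1: guard c·x = -1.3954 hit at Δt = 0.4423 (t = 0.4423), x⁻ = (-1.3954) → reset → x⁺ = (-1.5370), jump to mode 0
Mode 0: guard c·x = 7.7306 hit at Δt = 1.3410 (t = 1.7833), x⁻ = (-7.7307) → reset → x⁺ = (-7.3107), jump to mode 1
Mode 1: flow for 0.6646 to horizon, guard not reached → x = (-11.7183)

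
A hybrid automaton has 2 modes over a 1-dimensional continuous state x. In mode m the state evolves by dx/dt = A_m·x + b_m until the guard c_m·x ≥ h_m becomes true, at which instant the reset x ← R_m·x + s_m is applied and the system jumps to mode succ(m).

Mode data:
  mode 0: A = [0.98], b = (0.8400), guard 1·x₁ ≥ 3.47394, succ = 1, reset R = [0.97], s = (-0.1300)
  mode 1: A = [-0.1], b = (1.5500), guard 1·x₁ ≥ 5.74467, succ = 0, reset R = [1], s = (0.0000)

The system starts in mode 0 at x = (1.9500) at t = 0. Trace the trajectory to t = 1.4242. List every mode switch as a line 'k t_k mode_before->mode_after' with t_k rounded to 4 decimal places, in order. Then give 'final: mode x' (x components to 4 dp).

1 0.4425 0->1
final: 1 4.3861

Mode 0: guard c·x = 3.4739 hit at Δt = 0.4425 (t = 0.4425), x⁻ = (3.4739) → reset → x⁺ = (3.2397), jump to mode 1
Mode 1: flow for 0.9817 to horizon, guard not reached → x = (4.3861)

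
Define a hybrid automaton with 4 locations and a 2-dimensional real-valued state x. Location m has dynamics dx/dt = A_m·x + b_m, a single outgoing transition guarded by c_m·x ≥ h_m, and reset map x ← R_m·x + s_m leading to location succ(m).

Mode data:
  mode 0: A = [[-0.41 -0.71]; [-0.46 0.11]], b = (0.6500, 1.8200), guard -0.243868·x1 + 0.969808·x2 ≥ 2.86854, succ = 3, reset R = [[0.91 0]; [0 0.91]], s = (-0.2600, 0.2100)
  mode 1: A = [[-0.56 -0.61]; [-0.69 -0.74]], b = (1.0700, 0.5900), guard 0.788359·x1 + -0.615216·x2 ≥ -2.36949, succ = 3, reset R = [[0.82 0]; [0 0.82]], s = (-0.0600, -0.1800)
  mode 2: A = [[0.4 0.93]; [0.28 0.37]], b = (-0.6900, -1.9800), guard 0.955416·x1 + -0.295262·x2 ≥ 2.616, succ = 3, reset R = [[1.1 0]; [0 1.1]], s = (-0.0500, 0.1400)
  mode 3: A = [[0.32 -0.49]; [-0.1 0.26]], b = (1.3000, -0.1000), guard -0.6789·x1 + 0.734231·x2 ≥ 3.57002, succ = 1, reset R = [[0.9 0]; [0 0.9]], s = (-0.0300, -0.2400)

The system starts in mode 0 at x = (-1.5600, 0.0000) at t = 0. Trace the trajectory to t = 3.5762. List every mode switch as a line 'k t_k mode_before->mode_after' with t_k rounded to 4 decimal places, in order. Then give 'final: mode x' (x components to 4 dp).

1 1.0333 0->3
2 1.6977 3->1
3 2.9794 1->3
final: 3 -1.0147 1.9909

Mode 0: guard c·x = 2.8685 hit at Δt = 1.0333 (t = 1.0333), x⁻ = (-1.3060, 2.6294) → reset → x⁺ = (-1.4484, 2.6028), jump to mode 3
Mode 3: guard c·x = 3.5700 hit at Δt = 0.6644 (t = 1.6977), x⁻ = (-1.8636, 3.1391) → reset → x⁺ = (-1.7072, 2.5852), jump to mode 1
Mode 1: guard c·x = -2.3695 hit at Δt = 1.2817 (t = 2.9794), x⁻ = (-1.2135, 2.2965) → reset → x⁺ = (-1.0550, 1.7031), jump to mode 3
Mode 3: flow for 0.5968 to horizon, guard not reached → x = (-1.0147, 1.9909)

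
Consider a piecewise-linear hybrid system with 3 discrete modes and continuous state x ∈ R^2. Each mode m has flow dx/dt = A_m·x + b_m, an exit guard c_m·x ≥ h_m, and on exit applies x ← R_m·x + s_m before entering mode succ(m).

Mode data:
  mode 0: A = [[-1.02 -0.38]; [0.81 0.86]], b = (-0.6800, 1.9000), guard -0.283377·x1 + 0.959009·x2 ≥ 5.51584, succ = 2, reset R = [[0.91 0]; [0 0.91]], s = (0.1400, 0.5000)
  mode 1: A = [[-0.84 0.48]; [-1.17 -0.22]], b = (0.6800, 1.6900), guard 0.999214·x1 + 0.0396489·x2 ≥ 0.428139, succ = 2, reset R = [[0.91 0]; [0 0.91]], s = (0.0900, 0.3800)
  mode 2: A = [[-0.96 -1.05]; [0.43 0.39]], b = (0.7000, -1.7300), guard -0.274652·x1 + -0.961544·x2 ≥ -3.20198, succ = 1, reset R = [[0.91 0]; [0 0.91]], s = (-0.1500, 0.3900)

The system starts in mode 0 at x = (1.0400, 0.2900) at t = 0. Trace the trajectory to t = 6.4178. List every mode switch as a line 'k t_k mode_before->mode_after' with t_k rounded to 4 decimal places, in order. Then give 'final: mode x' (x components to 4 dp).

1 1.2537 0->2
2 2.5406 2->1
3 3.3276 1->2
4 5.1313 2->1
5 5.9653 1->2
final: 2 -2.0598 6.4618

Mode 0: guard c·x = 5.5158 hit at Δt = 1.2537 (t = 1.2537), x⁻ = (-1.0302, 5.4472) → reset → x⁺ = (-0.7975, 5.4569), jump to mode 2
Mode 2: guard c·x = -3.2020 hit at Δt = 1.2869 (t = 2.5406), x⁻ = (-3.5593, 4.3467) → reset → x⁺ = (-3.3890, 4.3455), jump to mode 1
Mode 1: guard c·x = 0.4281 hit at Δt = 0.7870 (t = 3.3276), x⁻ = (0.1879, 6.0635) → reset → x⁺ = (0.2610, 5.8978), jump to mode 2
Mode 2: guard c·x = -3.2020 hit at Δt = 1.8037 (t = 5.1313), x⁻ = (-4.1742, 4.5223) → reset → x⁺ = (-3.9485, 4.5053), jump to mode 1
Mode 1: guard c·x = 0.4281 hit at Δt = 0.8340 (t = 5.9653), x⁻ = (0.1702, 6.5095) → reset → x⁺ = (0.2449, 6.3037), jump to mode 2
Mode 2: flow for 0.4525 to horizon, guard not reached → x = (-2.0598, 6.4618)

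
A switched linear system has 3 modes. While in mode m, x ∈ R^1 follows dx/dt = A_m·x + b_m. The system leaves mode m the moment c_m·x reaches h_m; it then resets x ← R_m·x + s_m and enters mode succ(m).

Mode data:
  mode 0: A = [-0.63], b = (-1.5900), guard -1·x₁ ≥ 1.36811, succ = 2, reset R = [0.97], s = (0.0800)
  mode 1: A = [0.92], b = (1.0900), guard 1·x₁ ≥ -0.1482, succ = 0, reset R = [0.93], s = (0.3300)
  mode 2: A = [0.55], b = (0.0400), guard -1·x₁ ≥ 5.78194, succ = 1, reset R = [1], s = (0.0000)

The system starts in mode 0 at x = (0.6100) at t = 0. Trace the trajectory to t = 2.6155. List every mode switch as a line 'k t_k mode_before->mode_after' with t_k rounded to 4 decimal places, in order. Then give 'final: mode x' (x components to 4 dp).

1 1.5834 0->2
final: 2 -2.1444

Mode 0: guard c·x = 1.3681 hit at Δt = 1.5834 (t = 1.5834), x⁻ = (-1.3681) → reset → x⁺ = (-1.2471), jump to mode 2
Mode 2: flow for 1.0321 to horizon, guard not reached → x = (-2.1444)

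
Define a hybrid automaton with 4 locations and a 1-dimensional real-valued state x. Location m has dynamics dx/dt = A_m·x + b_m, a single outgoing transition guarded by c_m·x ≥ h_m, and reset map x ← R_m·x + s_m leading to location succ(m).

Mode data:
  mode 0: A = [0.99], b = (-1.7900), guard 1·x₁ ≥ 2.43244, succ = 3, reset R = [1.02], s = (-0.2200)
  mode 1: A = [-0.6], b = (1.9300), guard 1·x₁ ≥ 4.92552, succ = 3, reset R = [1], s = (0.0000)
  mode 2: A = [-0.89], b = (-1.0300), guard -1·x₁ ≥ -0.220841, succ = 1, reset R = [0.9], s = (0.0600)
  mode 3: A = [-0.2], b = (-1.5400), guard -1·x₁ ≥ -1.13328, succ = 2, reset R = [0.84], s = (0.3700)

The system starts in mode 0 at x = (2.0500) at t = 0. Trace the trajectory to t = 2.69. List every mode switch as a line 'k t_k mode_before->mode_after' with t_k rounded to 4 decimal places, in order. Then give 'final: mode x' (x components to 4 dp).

1 0.9577 0->3
2 1.5585 3->2
3 2.2183 2->1
final: 1 0.9879

Mode 0: guard c·x = 2.4324 hit at Δt = 0.9577 (t = 0.9577), x⁻ = (2.4324) → reset → x⁺ = (2.2611), jump to mode 3
Mode 3: guard c·x = -1.1333 hit at Δt = 0.6008 (t = 1.5585), x⁻ = (1.1333) → reset → x⁺ = (1.3220), jump to mode 2
Mode 2: guard c·x = -0.2208 hit at Δt = 0.6598 (t = 2.2183), x⁻ = (0.2208) → reset → x⁺ = (0.2588), jump to mode 1
Mode 1: flow for 0.4717 to horizon, guard not reached → x = (0.9879)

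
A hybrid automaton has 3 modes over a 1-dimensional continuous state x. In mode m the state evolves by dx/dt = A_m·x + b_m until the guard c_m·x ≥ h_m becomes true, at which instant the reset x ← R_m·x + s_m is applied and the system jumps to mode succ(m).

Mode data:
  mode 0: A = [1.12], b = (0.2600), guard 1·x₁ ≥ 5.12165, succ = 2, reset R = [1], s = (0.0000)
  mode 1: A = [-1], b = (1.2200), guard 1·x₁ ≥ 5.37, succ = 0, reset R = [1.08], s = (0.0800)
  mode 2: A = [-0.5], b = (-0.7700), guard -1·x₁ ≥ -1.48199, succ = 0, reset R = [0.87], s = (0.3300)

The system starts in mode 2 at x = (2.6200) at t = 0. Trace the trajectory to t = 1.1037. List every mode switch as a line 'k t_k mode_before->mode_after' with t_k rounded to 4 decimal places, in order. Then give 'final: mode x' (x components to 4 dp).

1 0.6392 2->0
final: 0 2.8828

Mode 2: guard c·x = -1.4820 hit at Δt = 0.6392 (t = 0.6392), x⁻ = (1.4820) → reset → x⁺ = (1.6193), jump to mode 0
Mode 0: flow for 0.4645 to horizon, guard not reached → x = (2.8828)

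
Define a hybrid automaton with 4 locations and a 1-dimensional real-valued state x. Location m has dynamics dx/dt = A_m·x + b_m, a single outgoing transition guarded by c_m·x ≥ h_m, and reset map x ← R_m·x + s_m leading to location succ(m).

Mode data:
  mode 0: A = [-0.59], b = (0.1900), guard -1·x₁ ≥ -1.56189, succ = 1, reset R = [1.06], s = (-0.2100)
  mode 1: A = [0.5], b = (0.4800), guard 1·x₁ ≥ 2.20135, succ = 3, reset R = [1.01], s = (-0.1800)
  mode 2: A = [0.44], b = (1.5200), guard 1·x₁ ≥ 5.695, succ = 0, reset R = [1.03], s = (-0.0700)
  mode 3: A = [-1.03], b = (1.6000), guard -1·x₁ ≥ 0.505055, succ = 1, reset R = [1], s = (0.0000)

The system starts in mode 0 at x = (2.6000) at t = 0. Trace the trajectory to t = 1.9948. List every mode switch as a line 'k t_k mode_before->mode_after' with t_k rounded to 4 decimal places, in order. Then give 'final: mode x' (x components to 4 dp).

1 1.0310 0->1
2 1.5774 1->3
final: 3 1.8721

Mode 0: guard c·x = -1.5619 hit at Δt = 1.0310 (t = 1.0310), x⁻ = (1.5619) → reset → x⁺ = (1.4456), jump to mode 1
Mode 1: guard c·x = 2.2014 hit at Δt = 0.5464 (t = 1.5774), x⁻ = (2.2013) → reset → x⁺ = (2.0434), jump to mode 3
Mode 3: flow for 0.4174 to horizon, guard not reached → x = (1.8721)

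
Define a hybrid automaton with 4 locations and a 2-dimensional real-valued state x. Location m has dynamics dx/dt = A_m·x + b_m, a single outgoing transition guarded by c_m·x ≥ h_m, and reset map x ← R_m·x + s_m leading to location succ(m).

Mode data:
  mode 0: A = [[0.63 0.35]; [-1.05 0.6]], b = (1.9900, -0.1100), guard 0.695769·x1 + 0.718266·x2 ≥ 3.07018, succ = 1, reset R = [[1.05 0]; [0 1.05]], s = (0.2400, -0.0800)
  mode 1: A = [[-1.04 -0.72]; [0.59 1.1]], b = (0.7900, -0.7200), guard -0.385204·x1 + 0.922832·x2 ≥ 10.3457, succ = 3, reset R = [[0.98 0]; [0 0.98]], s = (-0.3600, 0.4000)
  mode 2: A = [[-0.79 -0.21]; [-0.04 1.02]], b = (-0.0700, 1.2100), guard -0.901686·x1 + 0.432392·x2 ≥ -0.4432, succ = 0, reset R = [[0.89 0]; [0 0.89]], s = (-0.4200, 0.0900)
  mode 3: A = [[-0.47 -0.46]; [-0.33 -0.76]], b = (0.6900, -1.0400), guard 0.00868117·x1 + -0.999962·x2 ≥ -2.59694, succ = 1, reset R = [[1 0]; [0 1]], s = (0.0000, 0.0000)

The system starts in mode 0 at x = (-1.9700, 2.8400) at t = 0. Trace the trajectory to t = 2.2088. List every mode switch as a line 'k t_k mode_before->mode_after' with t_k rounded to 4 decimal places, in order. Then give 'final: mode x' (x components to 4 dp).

1 0.5541 0->1
2 1.3446 1->3
final: 3 -3.9355 5.4478

Mode 0: guard c·x = 3.0702 hit at Δt = 0.5541 (t = 0.5541), x⁻ = (-0.5923, 4.8482) → reset → x⁺ = (-0.3819, 5.0106), jump to mode 1
Mode 1: guard c·x = 10.3457 hit at Δt = 0.7905 (t = 1.3446), x⁻ = (-2.6975, 10.0848) → reset → x⁺ = (-3.0036, 10.2831), jump to mode 3
Mode 3: flow for 0.8642 to horizon, guard not reached → x = (-3.9355, 5.4478)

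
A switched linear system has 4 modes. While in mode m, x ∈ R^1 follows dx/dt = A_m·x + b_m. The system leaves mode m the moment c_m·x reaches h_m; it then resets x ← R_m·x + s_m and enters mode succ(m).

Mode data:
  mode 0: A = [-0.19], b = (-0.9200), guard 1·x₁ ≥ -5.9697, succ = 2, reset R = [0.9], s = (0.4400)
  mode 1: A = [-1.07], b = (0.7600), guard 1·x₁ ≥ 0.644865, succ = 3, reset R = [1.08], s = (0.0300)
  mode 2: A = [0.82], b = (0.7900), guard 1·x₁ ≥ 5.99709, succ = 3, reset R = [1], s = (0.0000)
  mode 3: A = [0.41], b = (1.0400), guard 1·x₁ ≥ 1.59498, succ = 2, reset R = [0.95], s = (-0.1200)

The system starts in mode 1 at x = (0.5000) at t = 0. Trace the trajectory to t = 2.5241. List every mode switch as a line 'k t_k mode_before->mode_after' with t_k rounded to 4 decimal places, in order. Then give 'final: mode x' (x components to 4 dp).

1 1.0913 1->3
2 1.6669 3->2
final: 2 3.8001

Mode 1: guard c·x = 0.6449 hit at Δt = 1.0913 (t = 1.0913), x⁻ = (0.6449) → reset → x⁺ = (0.7265), jump to mode 3
Mode 3: guard c·x = 1.5950 hit at Δt = 0.5756 (t = 1.6669), x⁻ = (1.5950) → reset → x⁺ = (1.3952), jump to mode 2
Mode 2: flow for 0.8572 to horizon, guard not reached → x = (3.8001)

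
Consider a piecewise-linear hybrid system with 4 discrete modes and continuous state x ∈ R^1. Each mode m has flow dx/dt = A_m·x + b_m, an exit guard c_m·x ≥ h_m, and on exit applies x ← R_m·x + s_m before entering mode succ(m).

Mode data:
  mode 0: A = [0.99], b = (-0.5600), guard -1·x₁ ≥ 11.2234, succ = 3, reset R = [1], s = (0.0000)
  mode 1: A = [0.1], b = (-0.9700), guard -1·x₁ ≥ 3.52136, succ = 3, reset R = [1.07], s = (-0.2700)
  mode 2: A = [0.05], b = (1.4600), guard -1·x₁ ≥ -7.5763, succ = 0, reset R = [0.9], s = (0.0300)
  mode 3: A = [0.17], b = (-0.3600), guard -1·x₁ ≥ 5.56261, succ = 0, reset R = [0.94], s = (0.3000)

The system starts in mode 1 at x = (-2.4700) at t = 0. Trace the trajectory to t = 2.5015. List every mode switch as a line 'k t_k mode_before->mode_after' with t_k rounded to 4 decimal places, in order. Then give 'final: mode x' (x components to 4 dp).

1 0.8286 1->3
2 2.1304 3->0
final: 0 -7.3682

Mode 1: guard c·x = 3.5214 hit at Δt = 0.8286 (t = 0.8286), x⁻ = (-3.5214) → reset → x⁺ = (-4.0379), jump to mode 3
Mode 3: guard c·x = 5.5626 hit at Δt = 1.3018 (t = 2.1304), x⁻ = (-5.5626) → reset → x⁺ = (-4.9289), jump to mode 0
Mode 0: flow for 0.3711 to horizon, guard not reached → x = (-7.3682)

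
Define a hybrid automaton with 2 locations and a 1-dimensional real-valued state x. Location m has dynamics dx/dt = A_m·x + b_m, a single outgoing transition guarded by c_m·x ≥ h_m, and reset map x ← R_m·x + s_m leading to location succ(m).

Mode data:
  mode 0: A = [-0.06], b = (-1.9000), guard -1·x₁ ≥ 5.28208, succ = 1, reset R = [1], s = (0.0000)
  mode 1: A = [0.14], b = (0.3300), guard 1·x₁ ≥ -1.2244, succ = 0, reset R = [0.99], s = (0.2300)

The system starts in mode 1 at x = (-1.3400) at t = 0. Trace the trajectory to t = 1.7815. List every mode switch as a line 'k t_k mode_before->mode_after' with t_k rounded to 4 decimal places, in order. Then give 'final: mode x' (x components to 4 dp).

Mode 1: guard c·x = -1.2244 hit at Δt = 0.7689 (t = 0.7689), x⁻ = (-1.2244) → reset → x⁺ = (-0.9822), jump to mode 0
Mode 0: flow for 1.0126 to horizon, guard not reached → x = (-2.7909)

1 0.7689 1->0
final: 0 -2.7909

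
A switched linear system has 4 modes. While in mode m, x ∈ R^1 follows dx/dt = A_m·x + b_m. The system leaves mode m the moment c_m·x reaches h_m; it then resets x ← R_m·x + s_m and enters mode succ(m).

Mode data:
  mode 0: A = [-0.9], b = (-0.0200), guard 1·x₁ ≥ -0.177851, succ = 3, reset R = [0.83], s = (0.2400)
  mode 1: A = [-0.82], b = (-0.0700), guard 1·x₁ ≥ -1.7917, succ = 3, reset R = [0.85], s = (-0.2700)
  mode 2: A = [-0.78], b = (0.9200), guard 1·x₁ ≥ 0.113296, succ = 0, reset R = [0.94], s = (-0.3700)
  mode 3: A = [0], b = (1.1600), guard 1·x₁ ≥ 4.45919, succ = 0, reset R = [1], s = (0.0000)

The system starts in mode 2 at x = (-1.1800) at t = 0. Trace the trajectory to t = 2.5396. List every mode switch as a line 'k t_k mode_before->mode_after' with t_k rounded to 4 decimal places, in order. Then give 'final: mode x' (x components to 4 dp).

Mode 2: guard c·x = 0.1133 hit at Δt = 1.0184 (t = 1.0184), x⁻ = (0.1133) → reset → x⁺ = (-0.2635), jump to mode 0
Mode 0: guard c·x = -0.1779 hit at Δt = 0.4872 (t = 1.5056), x⁻ = (-0.1779) → reset → x⁺ = (0.0924), jump to mode 3
Mode 3: flow for 1.0340 to horizon, guard not reached → x = (1.2918)

1 1.0184 2->0
2 1.5056 0->3
final: 3 1.2918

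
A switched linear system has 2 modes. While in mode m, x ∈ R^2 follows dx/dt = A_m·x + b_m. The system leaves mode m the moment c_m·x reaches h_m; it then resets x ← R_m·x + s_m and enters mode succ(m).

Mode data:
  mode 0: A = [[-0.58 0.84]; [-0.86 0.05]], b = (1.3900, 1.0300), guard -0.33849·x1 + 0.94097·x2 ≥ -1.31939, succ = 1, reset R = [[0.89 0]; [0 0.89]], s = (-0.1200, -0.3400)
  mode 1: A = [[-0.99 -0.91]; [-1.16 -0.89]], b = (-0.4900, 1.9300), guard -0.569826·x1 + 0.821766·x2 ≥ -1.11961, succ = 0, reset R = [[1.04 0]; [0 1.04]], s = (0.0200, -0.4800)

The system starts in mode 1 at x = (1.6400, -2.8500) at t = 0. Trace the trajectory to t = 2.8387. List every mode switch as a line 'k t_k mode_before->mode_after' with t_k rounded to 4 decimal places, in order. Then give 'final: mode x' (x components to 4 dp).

1 1.3162 1->0
2 2.2700 0->1
3 2.4635 1->0
final: 0 0.6864 -1.2653

Mode 1: guard c·x = -1.1196 hit at Δt = 1.3162 (t = 1.3162), x⁻ = (1.0265, -0.6506) → reset → x⁺ = (1.0876, -1.1567), jump to mode 0
Mode 0: guard c·x = -1.3194 hit at Δt = 0.9538 (t = 2.2700), x⁻ = (0.9600, -1.0568) → reset → x⁺ = (0.7344, -1.2806), jump to mode 1
Mode 1: guard c·x = -1.1196 hit at Δt = 0.1935 (t = 2.4635), x⁻ = (0.6916, -0.8829) → reset → x⁺ = (0.7393, -1.3982), jump to mode 0
Mode 0: flow for 0.3752 to horizon, guard not reached → x = (0.6864, -1.2653)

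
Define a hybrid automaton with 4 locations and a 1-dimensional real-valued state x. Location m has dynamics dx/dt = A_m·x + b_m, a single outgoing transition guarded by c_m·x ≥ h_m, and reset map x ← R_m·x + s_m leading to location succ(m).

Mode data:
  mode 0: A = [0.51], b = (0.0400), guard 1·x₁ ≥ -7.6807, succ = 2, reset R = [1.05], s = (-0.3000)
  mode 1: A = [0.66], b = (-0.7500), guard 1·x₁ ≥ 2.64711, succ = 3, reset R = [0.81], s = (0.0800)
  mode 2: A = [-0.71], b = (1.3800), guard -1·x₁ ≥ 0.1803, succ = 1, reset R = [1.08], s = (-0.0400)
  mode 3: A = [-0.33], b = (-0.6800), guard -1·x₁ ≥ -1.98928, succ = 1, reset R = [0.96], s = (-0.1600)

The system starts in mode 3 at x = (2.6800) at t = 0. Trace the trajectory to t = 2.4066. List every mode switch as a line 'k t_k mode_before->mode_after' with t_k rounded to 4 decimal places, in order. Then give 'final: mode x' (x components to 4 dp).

1 0.4772 3->1
2 1.8430 1->3
3 2.0138 3->1
final: 1 1.9312

Mode 3: guard c·x = -1.9893 hit at Δt = 0.4772 (t = 0.4772), x⁻ = (1.9893) → reset → x⁺ = (1.7497), jump to mode 1
Mode 1: guard c·x = 2.6471 hit at Δt = 1.3658 (t = 1.8430), x⁻ = (2.6471) → reset → x⁺ = (2.2242), jump to mode 3
Mode 3: guard c·x = -1.9893 hit at Δt = 0.1708 (t = 2.0138), x⁻ = (1.9893) → reset → x⁺ = (1.7497), jump to mode 1
Mode 1: flow for 0.3928 to horizon, guard not reached → x = (1.9312)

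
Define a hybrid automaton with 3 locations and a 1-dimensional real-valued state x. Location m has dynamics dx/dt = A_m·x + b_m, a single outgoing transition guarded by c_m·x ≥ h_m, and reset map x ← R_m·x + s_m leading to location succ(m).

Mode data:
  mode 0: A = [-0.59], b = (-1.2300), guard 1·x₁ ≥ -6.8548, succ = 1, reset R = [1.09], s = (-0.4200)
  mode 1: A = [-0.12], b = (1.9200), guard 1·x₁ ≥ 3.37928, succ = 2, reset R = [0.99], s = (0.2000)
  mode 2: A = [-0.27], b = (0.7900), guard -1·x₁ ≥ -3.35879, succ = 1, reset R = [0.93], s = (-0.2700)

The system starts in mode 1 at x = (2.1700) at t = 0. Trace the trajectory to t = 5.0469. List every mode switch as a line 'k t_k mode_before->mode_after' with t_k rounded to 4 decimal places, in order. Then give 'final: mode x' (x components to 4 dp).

Mode 1: guard c·x = 3.3793 hit at Δt = 0.7625 (t = 0.7625), x⁻ = (3.3793) → reset → x⁺ = (3.5455), jump to mode 2
Mode 2: guard c·x = -3.3588 hit at Δt = 1.3281 (t = 2.0906), x⁻ = (3.3588) → reset → x⁺ = (2.8537), jump to mode 1
Mode 1: guard c·x = 3.3793 hit at Δt = 0.3400 (t = 2.4306), x⁻ = (3.3793) → reset → x⁺ = (3.5455), jump to mode 2
Mode 2: guard c·x = -3.3588 hit at Δt = 1.3281 (t = 3.7587), x⁻ = (3.3588) → reset → x⁺ = (2.8537), jump to mode 1
Mode 1: guard c·x = 3.3793 hit at Δt = 0.3400 (t = 4.0987), x⁻ = (3.3793) → reset → x⁺ = (3.5455), jump to mode 2
Mode 2: flow for 0.9482 to horizon, guard not reached → x = (3.4056)

1 0.7625 1->2
2 2.0906 2->1
3 2.4306 1->2
4 3.7587 2->1
5 4.0987 1->2
final: 2 3.4056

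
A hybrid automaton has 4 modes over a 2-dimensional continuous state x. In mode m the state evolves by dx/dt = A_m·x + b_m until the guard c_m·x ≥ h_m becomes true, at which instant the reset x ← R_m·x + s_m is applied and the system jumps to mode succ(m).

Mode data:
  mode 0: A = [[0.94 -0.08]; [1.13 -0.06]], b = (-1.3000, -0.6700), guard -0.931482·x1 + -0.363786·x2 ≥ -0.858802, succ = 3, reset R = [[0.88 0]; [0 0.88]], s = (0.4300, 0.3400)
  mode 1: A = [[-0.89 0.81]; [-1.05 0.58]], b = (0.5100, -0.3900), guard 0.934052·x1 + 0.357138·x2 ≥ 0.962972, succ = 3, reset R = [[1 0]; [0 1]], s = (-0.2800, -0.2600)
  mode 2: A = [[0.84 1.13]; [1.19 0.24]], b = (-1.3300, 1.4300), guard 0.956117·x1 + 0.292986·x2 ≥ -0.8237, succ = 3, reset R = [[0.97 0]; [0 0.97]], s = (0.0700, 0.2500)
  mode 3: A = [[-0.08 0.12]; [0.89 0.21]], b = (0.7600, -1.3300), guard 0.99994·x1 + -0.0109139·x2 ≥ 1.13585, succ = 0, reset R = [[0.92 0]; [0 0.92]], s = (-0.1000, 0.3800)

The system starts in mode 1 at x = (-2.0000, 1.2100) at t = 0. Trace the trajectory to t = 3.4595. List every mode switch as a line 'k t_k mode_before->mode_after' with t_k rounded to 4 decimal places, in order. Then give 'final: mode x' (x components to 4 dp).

1 0.7359 1->3
2 2.1824 3->0
3 3.0210 0->3
final: 3 1.0666 1.7147

Mode 1: guard c·x = 0.9630 hit at Δt = 0.7359 (t = 0.7359), x⁻ = (0.1015, 2.4309) → reset → x⁺ = (-0.1785, 2.1709), jump to mode 3
Mode 3: guard c·x = 1.1359 hit at Δt = 1.4465 (t = 2.1824), x⁻ = (1.1513, 1.4105) → reset → x⁺ = (0.9592, 1.6776), jump to mode 0
Mode 0: guard c·x = -0.8588 hit at Δt = 0.8386 (t = 3.0210), x⁻ = (0.2752, 1.6562) → reset → x⁺ = (0.6721, 1.7974), jump to mode 3
Mode 3: flow for 0.4385 to horizon, guard not reached → x = (1.0666, 1.7147)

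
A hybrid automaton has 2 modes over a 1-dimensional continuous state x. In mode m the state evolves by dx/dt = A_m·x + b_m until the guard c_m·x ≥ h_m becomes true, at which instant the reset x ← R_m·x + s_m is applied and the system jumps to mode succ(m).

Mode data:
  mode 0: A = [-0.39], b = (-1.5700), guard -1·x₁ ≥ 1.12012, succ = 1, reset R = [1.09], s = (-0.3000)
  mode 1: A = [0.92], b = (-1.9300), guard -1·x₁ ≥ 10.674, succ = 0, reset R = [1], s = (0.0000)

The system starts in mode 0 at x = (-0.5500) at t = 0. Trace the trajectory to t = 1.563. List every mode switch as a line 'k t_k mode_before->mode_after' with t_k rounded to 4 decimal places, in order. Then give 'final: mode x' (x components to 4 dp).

Mode 0: guard c·x = 1.1201 hit at Δt = 0.4594 (t = 0.4594), x⁻ = (-1.1201) → reset → x⁺ = (-1.5209), jump to mode 1
Mode 1: flow for 1.1036 to horizon, guard not reached → x = (-7.8908)

1 0.4594 0->1
final: 1 -7.8908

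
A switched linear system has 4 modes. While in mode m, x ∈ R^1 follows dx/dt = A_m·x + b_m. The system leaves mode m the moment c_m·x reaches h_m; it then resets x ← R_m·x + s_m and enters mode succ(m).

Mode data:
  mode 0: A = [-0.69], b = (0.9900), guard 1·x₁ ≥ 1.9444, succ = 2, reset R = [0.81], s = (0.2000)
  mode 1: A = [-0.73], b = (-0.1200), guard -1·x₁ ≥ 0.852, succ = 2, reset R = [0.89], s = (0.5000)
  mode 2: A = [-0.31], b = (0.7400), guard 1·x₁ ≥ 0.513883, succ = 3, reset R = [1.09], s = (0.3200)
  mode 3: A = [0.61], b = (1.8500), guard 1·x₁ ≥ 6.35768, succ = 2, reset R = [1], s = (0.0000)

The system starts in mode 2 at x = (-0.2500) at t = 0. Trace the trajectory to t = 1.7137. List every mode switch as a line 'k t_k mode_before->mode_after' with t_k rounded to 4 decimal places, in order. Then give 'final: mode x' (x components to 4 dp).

1 1.1033 2->3
final: 3 2.6454

Mode 2: guard c·x = 0.5139 hit at Δt = 1.1033 (t = 1.1033), x⁻ = (0.5139) → reset → x⁺ = (0.8801), jump to mode 3
Mode 3: flow for 0.6104 to horizon, guard not reached → x = (2.6454)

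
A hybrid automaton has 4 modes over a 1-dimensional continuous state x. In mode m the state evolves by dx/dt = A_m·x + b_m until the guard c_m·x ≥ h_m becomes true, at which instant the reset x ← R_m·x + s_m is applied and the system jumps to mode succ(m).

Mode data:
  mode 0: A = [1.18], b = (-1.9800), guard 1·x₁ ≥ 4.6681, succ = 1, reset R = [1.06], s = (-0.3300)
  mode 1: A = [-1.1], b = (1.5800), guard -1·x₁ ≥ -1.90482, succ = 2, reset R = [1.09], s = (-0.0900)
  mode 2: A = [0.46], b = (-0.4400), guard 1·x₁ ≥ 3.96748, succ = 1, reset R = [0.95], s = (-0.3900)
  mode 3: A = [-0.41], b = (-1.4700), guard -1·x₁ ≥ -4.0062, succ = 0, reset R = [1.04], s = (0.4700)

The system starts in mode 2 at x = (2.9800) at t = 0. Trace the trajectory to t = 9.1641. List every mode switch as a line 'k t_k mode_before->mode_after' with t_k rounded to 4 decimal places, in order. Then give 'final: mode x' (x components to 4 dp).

Mode 2: guard c·x = 3.9675 hit at Δt = 0.8640 (t = 0.8640), x⁻ = (3.9675) → reset → x⁺ = (3.3791), jump to mode 1
Mode 1: guard c·x = -1.9048 hit at Δt = 1.2931 (t = 2.1571), x⁻ = (1.9048) → reset → x⁺ = (1.9863), jump to mode 2
Mode 2: guard c·x = 3.9675 hit at Δt = 2.3325 (t = 4.4896), x⁻ = (3.9675) → reset → x⁺ = (3.3791), jump to mode 1
Mode 1: guard c·x = -1.9048 hit at Δt = 1.2931 (t = 5.7827), x⁻ = (1.9048) → reset → x⁺ = (1.9863), jump to mode 2
Mode 2: guard c·x = 3.9675 hit at Δt = 2.3325 (t = 8.1152), x⁻ = (3.9675) → reset → x⁺ = (3.3791), jump to mode 1
Mode 1: flow for 1.0489 to horizon, guard not reached → x = (2.0492)

1 0.8640 2->1
2 2.1571 1->2
3 4.4896 2->1
4 5.7827 1->2
5 8.1152 2->1
final: 1 2.0492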